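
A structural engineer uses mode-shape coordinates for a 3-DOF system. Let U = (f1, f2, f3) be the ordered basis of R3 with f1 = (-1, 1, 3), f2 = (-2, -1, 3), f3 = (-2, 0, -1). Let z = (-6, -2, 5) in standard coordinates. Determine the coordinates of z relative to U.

(0, 2, 1)

[z]_U is the unique c with M c = z, where M has columns f1, ..., f3.
Solving this 3x3 system gives c = (0, 2, 1).
Check: 0·f1 + 2f2 + f3 = (-6, -2, 5).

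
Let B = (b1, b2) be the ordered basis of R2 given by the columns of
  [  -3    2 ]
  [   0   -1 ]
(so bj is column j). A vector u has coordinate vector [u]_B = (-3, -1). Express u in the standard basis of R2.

The coordinates say u = -3b1 - b2; adding the scaled basis vectors gives (7, 1).

(7, 1)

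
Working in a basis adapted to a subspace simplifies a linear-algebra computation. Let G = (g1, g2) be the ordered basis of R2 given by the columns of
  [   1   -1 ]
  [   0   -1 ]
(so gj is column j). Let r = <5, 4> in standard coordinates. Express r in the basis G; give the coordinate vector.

<1, -4>

We seek scalars with c_1 g1 + c_2 g2 = r; equivalently solve M c = r where the columns of M are g1, g2.
System: c_1 - c_2 = 5, 0c_1 - c_2 = 4; solving gives c_1 = 1, c_2 = -4.
Check: g1 - 4g2 = <5, 4>.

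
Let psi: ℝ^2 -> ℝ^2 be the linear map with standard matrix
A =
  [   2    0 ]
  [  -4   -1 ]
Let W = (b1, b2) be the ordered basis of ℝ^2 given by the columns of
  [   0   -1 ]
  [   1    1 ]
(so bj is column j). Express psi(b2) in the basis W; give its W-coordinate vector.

Column 2 of [psi]_W is the W-coordinate vector of psi(b2).
In standard coordinates psi(b2) = A b2 = <-2, 3>.
Converting to W: <-2, 3> = b1 + 2b2, so the coordinate vector is <1, 2>.

<1, 2>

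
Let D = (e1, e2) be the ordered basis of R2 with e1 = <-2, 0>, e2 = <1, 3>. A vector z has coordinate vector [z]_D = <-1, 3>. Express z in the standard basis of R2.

z = M [z]_D, where M has columns e1, e2.
Carrying out the matrix-vector product, z = <5, 9>.

<5, 9>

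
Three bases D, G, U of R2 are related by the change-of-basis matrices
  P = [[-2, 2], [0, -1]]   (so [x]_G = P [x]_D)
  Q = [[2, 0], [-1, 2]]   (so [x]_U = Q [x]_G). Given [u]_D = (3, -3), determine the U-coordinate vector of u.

(-24, 18)

First [u]_G = P [u]_D = (-12, 3).
Then [u]_U = Q [u]_G = (-24, 18).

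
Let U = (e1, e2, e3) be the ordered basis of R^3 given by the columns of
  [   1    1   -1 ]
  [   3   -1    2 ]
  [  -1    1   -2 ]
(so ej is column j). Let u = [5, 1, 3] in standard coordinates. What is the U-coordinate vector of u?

[2, 1, -2]

Write u = c_1 e1 + ... + c_3 e3 and solve for the c_i.
Solving this 3x3 system gives c = (2, 1, -2).
Check: 2e1 + e2 - 2e3 = [5, 1, 3].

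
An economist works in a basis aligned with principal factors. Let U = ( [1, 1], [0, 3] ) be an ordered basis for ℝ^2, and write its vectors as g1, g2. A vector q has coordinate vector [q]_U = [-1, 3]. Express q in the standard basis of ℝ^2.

q = M [q]_U, where M has columns g1, g2.
Carrying out the matrix-vector product, q = [-1, 8].

[-1, 8]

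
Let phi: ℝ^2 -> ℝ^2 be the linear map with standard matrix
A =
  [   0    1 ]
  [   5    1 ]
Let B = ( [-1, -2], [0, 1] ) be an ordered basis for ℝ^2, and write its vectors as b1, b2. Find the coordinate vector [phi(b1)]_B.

[2, -3]

Compute phi(b1) = A b1 = [-2, -7] in standard coordinates.
Then write this in B-coordinates: solve for y in y_1 b1 + y_2 b2 = [-2, -7].
This gives y = [2, -3], which is column 1 of [phi]_B.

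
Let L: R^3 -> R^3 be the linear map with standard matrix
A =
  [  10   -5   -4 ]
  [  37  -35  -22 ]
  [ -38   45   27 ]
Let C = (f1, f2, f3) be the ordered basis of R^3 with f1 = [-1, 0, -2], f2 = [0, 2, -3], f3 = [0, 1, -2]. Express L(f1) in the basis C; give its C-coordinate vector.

[2, 2, 3]

Compute L(f1) = A f1 = [-2, 7, -16] in standard coordinates.
Then write this in C-coordinates: solve for y in y_1 f1 + ... + y_3 f3 = [-2, 7, -16].
This gives y = [2, 2, 3], which is column 1 of [L]_C.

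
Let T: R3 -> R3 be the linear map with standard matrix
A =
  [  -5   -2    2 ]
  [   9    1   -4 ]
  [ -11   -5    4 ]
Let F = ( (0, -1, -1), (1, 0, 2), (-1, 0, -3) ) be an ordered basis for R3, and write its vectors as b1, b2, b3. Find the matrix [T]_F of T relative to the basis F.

[[-3, -1, -3], [2, 1, 1], [2, 2, 2]]

Let P have columns b1, ..., b3. Then [T]_F = P^(-1) A P.
Here det P = -1, so P^(-1) is integer; computing A P first and then P^(-1)(A P) gives [[-3, -1, -3], [2, 1, 1], [2, 2, 2]].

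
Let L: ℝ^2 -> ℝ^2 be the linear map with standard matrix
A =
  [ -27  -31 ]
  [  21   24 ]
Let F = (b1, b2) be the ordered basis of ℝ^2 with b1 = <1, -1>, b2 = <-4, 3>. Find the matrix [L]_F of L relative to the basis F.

[[0, 3], [-1, -3]]

The j-th column of [L]_F is [L(bj)]_F.
L(b1) = A b1 = <4, -3> = 0·b1 - b2, so column 1 is <0, -1>.
Repeating for b2 and assembling the columns gives [[0, 3], [-1, -3]].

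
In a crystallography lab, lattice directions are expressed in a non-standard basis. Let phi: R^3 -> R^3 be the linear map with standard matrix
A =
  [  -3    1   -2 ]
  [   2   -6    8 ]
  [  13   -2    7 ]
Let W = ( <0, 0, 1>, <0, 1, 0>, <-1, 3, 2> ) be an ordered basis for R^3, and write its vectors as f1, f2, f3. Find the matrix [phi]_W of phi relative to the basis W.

[[3, 0, -1], [2, -3, 2], [2, -1, -2]]

The j-th column of [phi]_W is [phi(fj)]_W.
phi(f1) = A f1 = <-2, 8, 7> = 3f1 + 2f2 + 2f3, so column 1 is <3, 2, 2>.
Repeating for f2, f3 and assembling the columns gives [[3, 0, -1], [2, -3, 2], [2, -1, -2]].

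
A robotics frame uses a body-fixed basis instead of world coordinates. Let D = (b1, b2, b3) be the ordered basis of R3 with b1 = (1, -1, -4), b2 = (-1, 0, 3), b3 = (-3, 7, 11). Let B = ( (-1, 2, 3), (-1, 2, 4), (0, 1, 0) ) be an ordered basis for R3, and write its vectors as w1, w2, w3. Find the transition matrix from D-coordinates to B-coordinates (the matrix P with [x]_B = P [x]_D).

[[0, 1, 1], [-1, 0, 2], [1, -2, 1]]

Column j of P is [bj]_B, since P maps D-coordinates to B-coordinates.
Expressing b1 in B: b1 = 0·w1 - w2 + w3, so column 1 of P is (0, -1, 1).
Doing the same for each bj gives P = [[0, 1, 1], [-1, 0, 2], [1, -2, 1]].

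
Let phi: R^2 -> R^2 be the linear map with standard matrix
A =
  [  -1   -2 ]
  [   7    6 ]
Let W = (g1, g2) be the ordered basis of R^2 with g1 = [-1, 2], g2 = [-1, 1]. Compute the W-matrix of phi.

[[2, -2], [1, 3]]

The j-th column of [phi]_W is [phi(gj)]_W.
phi(g1) = A g1 = [-3, 5] = 2g1 + g2, so column 1 is [2, 1].
Repeating for g2 and assembling the columns gives [[2, -2], [1, 3]].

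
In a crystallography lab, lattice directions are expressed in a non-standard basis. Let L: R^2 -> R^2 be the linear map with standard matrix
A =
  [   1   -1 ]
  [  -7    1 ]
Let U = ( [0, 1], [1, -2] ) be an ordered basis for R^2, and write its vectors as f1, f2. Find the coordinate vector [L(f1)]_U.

[-1, -1]

Compute L(f1) = A f1 = [-1, 1] in standard coordinates.
Then write this in U-coordinates: solve for y in y_1 f1 + y_2 f2 = [-1, 1].
This gives y = [-1, -1], which is column 1 of [L]_U.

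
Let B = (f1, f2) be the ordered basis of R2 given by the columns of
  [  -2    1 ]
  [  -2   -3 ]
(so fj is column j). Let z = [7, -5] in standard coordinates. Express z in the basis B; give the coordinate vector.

[-2, 3]

[z]_B is the unique c with M c = z, where M has columns f1, f2.
System: -2c_1 + c_2 = 7, -2c_1 - 3c_2 = -5; solving gives c_1 = -2, c_2 = 3.
Check: -2f1 + 3f2 = [7, -5].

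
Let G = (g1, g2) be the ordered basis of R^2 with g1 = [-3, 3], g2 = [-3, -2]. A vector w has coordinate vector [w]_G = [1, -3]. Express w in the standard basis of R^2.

[6, 9]

The coordinates say w = g1 - 3g2; adding the scaled basis vectors gives [6, 9].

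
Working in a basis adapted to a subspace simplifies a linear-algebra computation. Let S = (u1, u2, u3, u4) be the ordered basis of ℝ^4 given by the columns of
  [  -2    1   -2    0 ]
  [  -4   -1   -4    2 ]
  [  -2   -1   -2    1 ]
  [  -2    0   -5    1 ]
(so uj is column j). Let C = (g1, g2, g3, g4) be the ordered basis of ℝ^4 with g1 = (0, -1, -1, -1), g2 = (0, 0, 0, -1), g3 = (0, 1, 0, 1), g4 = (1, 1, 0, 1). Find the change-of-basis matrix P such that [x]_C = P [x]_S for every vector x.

[[2, 1, 2, -1], [-2, -1, 1, 1], [0, -1, 0, 1], [-2, 1, -2, 0]]

Take x = uj: its S-coordinates are the j-th standard unit vector, so P e_j — column j of P — equals [uj]_C.
u1 = 2g1 - 2g2 + 0·g3 - 2g4, giving column 1 = (2, -2, 0, -2); repeating for each j gives P = [[2, 1, 2, -1], [-2, -1, 1, 1], [0, -1, 0, 1], [-2, 1, -2, 0]].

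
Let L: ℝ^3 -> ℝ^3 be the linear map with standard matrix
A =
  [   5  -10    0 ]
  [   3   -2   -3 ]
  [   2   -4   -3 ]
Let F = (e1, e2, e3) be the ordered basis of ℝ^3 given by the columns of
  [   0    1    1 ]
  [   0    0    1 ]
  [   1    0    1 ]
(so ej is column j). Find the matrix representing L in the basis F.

[[0, -1, -3], [3, 2, -3], [-3, 3, -2]]

With P the matrix whose columns are e1, ..., e3, [L]_F = P^(-1) A P.
Column by column: L(e1) = A e1 = <0, -3, -3>; its F-coordinates <0, 3, -3> give column 1.
Continuing for each basis vector yields [L]_F = [[0, -1, -3], [3, 2, -3], [-3, 3, -2]].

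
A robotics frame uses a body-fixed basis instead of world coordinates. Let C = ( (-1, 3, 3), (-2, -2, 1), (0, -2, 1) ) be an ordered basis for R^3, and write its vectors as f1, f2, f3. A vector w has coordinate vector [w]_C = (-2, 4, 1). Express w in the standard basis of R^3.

By definition w = -2f1 + 4f2 + f3.
Summing componentwise gives (-6, -16, -1).

(-6, -16, -1)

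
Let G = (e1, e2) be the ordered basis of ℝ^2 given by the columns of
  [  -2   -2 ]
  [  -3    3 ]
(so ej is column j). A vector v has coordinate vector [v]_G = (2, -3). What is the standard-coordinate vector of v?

The coordinates say v = 2e1 - 3e2; adding the scaled basis vectors gives (2, -15).

(2, -15)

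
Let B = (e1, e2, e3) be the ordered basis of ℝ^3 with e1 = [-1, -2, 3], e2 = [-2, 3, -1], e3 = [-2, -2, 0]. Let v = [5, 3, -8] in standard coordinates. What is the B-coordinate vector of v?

We seek scalars with c_1 e1 + ... + c_3 e3 = v; equivalently solve M c = v where the columns of M are e1, ..., e3.
Gaussian elimination on [M | v] yields c = (-3, -1, 0).
Check: -3e1 - e2 + 0·e3 = [5, 3, -8].

[-3, -1, 0]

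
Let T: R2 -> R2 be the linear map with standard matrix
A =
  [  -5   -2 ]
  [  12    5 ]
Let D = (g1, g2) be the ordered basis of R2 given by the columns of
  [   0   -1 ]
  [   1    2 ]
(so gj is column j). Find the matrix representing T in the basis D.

[[1, 0], [2, -1]]

Let P have columns g1, g2. Then [T]_D = P^(-1) A P.
Here det P = 1, so P^(-1) is integer; computing A P first and then P^(-1)(A P) gives [[1, 0], [2, -1]].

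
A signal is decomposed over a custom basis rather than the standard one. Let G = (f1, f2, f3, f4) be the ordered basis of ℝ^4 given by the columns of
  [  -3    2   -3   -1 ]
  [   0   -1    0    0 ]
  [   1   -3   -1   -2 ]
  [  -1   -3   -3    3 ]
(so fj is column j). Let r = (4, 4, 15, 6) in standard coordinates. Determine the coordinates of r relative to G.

(-3, -4, 0, -3)

[r]_G is the unique c with M c = r, where M has columns f1, ..., f4.
Solving this 4x4 system gives c = (-3, -4, 0, -3).
Check: -3f1 - 4f2 + 0·f3 - 3f4 = (4, 4, 15, 6).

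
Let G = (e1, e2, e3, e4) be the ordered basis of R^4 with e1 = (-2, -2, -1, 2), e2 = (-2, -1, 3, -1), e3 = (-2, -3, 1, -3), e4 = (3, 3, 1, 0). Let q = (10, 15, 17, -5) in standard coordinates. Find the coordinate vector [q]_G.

(-2, 4, -1, 4)

We seek scalars with c_1 e1 + ... + c_4 e4 = q; equivalently solve M c = q where the columns of M are e1, ..., e4.
Solving this 4x4 system gives c = (-2, 4, -1, 4).
Check: -2e1 + 4e2 - e3 + 4e4 = (10, 15, 17, -5).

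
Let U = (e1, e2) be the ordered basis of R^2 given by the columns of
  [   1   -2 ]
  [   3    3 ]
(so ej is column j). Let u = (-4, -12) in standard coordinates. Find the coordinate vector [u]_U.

We seek scalars with c_1 e1 + c_2 e2 = u; equivalently solve M c = u where the columns of M are e1, e2.
System: c_1 - 2c_2 = -4, 3c_1 + 3c_2 = -12; solving gives c_1 = -4, c_2 = 0.
Check: -4e1 + 0·e2 = (-4, -12).

(-4, 0)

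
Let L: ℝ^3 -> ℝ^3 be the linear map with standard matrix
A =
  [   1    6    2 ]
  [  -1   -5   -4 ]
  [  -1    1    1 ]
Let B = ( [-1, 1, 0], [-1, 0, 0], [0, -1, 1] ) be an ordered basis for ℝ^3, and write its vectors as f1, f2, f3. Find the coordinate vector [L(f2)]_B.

Compute L(f2) = A f2 = [-1, 1, 1] in standard coordinates.
Then write this in B-coordinates: solve for y in y_1 f1 + ... + y_3 f3 = [-1, 1, 1].
This gives y = [2, -1, 1], which is column 2 of [L]_B.

[2, -1, 1]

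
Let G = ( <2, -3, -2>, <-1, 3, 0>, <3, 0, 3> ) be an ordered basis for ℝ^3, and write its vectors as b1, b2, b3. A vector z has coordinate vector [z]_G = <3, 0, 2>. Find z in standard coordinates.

<12, -9, 0>

By definition z = 3b1 + 0·b2 + 2b3.
Summing componentwise gives <12, -9, 0>.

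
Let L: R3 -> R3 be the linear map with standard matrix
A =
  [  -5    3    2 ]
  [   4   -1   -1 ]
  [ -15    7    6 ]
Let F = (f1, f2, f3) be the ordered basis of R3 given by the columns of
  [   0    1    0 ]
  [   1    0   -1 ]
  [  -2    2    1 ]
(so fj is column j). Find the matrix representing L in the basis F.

[[2, -1, -1], [-1, -1, -1], [1, -3, -1]]

Let P have columns f1, ..., f3. Then [L]_F = P^(-1) A P.
Here det P = 1, so P^(-1) is integer; computing A P first and then P^(-1)(A P) gives [[2, -1, -1], [-1, -1, -1], [1, -3, -1]].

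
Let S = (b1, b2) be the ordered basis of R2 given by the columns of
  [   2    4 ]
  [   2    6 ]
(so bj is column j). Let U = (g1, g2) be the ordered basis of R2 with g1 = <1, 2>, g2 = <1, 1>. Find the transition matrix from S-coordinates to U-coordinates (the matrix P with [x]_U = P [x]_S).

Take x = bj: its S-coordinates are the j-th standard unit vector, so P e_j — column j of P — equals [bj]_U.
b1 = 0·g1 + 2g2, giving column 1 = <0, 2>; repeating for each j gives P = [[0, 2], [2, 2]].

[[0, 2], [2, 2]]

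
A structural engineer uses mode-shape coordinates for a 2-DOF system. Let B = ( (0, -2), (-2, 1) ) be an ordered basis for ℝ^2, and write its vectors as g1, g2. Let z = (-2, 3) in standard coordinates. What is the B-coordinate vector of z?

(-1, 1)

We seek scalars with c_1 g1 + c_2 g2 = z; equivalently solve M c = z where the columns of M are g1, g2.
System: 0c_1 - 2c_2 = -2, -2c_1 + c_2 = 3; solving gives c_1 = -1, c_2 = 1.
Check: -g1 + g2 = (-2, 3).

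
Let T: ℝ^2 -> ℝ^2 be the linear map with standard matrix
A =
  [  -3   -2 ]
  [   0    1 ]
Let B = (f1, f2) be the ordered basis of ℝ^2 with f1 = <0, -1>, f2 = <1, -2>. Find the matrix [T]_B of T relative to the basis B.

With P the matrix whose columns are f1, f2, [T]_B = P^(-1) A P.
Column by column: T(f1) = A f1 = <2, -1>; its B-coordinates <-3, 2> give column 1.
Continuing for each basis vector yields [T]_B = [[-3, 0], [2, 1]].

[[-3, 0], [2, 1]]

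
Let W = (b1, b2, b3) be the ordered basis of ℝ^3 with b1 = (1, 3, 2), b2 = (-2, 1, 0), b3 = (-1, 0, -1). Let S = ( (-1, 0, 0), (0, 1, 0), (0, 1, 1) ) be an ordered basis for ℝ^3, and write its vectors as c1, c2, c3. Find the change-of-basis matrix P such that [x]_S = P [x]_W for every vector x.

[[-1, 2, 1], [1, 1, 1], [2, 0, -1]]

Column j of P is [bj]_S, since P maps W-coordinates to S-coordinates.
Expressing b1 in S: b1 = -c1 + c2 + 2c3, so column 1 of P is (-1, 1, 2).
Doing the same for each bj gives P = [[-1, 2, 1], [1, 1, 1], [2, 0, -1]].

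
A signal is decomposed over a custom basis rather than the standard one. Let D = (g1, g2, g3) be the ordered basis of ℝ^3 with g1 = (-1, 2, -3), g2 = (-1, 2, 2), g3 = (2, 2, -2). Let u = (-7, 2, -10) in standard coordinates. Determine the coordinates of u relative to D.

[u]_D is the unique c with M c = u, where M has columns g1, ..., g3.
Solving this 3x3 system gives c = (4, -1, -2).
Check: 4g1 - g2 - 2g3 = (-7, 2, -10).

(4, -1, -2)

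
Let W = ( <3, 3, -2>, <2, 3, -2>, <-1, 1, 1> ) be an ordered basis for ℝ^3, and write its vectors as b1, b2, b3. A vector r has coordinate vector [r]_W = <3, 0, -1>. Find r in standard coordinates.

<10, 8, -7>

By definition r = 3b1 + 0·b2 - b3.
Summing componentwise gives <10, 8, -7>.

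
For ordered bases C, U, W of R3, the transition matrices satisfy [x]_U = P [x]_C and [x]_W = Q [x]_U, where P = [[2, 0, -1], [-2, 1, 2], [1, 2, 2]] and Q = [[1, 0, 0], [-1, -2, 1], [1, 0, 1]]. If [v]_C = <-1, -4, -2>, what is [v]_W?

<0, -1, -13>

Apply P to get U-coordinates <0, -6, -13>, then Q to get W-coordinates.
The result is [v]_W = <0, -1, -13>.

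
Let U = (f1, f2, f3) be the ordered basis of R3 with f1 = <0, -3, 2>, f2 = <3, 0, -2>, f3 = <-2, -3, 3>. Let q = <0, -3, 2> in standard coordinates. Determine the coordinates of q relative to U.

<1, 0, 0>

We seek scalars with c_1 f1 + ... + c_3 f3 = q; equivalently solve M c = q where the columns of M are f1, ..., f3.
Row-reducing the augmented matrix [M | q] gives c = (1, 0, 0).
Check: f1 + 0·f2 + 0·f3 = <0, -3, 2>.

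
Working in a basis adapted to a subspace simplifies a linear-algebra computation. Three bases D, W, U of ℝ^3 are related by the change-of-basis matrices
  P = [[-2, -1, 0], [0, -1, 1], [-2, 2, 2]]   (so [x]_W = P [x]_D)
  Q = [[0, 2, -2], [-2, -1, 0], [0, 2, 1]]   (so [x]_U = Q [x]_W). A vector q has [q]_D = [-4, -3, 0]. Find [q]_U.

Apply P to get W-coordinates [11, 3, 2], then Q to get U-coordinates.
The result is [q]_U = [2, -25, 8].

[2, -25, 8]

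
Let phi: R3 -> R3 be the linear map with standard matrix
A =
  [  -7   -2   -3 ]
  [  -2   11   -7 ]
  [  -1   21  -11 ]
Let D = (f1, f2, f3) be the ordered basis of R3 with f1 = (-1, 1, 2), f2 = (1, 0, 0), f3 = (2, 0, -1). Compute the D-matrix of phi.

[[-1, -2, 3], [2, -3, -2], [-2, -3, -3]]

With P the matrix whose columns are f1, ..., f3, [phi]_D = P^(-1) A P.
Column by column: phi(f1) = A f1 = (-1, -1, 0); its D-coordinates (-1, 2, -2) give column 1.
Continuing for each basis vector yields [phi]_D = [[-1, -2, 3], [2, -3, -2], [-2, -3, -3]].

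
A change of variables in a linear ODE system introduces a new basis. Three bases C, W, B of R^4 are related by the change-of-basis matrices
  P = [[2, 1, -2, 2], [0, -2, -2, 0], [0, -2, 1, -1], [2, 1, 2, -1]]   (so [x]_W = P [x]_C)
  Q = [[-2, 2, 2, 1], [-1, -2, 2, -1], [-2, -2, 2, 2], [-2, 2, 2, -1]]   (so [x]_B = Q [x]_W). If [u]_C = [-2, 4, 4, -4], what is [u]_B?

[12, 36, 88, -12]

Apply P to get W-coordinates [-16, -16, 0, 12], then Q to get B-coordinates.
The result is [u]_B = [12, 36, 88, -12].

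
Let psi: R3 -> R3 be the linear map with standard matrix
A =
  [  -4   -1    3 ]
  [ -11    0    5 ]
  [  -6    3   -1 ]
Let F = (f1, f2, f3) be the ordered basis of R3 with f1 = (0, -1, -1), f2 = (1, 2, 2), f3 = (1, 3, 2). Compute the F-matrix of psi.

[[-2, 2, -3], [1, -1, 1], [-3, 1, -2]]

The j-th column of [psi]_F is [psi(fj)]_F.
psi(f1) = A f1 = (-2, -5, -2) = -2f1 + f2 - 3f3, so column 1 is (-2, 1, -3).
Repeating for f2, f3 and assembling the columns gives [[-2, 2, -3], [1, -1, 1], [-3, 1, -2]].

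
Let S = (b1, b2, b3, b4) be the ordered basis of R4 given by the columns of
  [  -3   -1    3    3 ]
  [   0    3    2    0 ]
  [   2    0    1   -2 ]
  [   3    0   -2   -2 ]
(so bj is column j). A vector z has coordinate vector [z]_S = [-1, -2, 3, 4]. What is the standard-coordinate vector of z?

[26, 0, -7, -17]

z = M [z]_S, where M has columns b1, ..., b4.
Carrying out the matrix-vector product, z = [26, 0, -7, -17].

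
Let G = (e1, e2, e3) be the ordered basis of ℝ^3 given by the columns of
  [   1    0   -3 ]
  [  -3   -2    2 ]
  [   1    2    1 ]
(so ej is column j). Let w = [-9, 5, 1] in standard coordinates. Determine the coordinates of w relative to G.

We seek scalars with c_1 e1 + ... + c_3 e3 = w; equivalently solve M c = w where the columns of M are e1, ..., e3.
Solving this 3x3 system gives c = (3, -3, 4).
Check: 3e1 - 3e2 + 4e3 = [-9, 5, 1].

[3, -3, 4]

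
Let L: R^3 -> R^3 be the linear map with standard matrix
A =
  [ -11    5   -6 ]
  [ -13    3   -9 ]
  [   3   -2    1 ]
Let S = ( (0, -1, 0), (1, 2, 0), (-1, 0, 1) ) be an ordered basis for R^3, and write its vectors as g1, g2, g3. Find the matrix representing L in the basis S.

The j-th column of [L]_S is [L(gj)]_S.
L(g1) = A g1 = (-5, -3, 2) = -3g1 - 3g2 + 2g3, so column 1 is (-3, -3, 2).
Repeating for g2, g3 and assembling the columns gives [[-3, 3, 2], [-3, -2, 3], [2, -1, -2]].

[[-3, 3, 2], [-3, -2, 3], [2, -1, -2]]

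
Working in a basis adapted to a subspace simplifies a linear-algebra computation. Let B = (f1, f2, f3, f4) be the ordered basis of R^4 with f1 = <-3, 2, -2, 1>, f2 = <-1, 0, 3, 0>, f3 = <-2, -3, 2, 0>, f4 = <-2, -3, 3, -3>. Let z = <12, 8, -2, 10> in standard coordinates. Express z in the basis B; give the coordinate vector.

Write z = c_1 f1 + ... + c_4 f4 and solve for the c_i.
Solving this 4x4 system gives c = (-2, 2, 0, -4).
Check: -2f1 + 2f2 + 0·f3 - 4f4 = <12, 8, -2, 10>.

<-2, 2, 0, -4>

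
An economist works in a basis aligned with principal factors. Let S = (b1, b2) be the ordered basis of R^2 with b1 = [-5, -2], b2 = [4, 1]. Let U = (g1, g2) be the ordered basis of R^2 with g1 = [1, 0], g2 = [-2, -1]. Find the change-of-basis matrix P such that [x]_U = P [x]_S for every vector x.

[[-1, 2], [2, -1]]

Let M have columns bj and N have columns gj. Then for every x, N [x]_U = x = M [x]_S, so P = N^(-1) M.
Since det N = -1, N^(-1) has integer entries; multiplying gives P = [[-1, 2], [2, -1]].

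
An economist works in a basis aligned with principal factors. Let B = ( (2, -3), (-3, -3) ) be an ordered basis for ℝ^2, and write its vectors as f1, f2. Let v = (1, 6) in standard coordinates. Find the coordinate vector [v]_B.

Write v = c_1 f1 + c_2 f2 and solve for the c_i.
System: 2c_1 - 3c_2 = 1, -3c_1 - 3c_2 = 6; solving gives c_1 = -1, c_2 = -1.
Check: -f1 - f2 = (1, 6).

(-1, -1)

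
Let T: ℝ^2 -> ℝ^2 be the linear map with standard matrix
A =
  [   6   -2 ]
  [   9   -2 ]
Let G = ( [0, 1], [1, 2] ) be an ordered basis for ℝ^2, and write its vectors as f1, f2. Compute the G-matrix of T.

[[2, 1], [-2, 2]]

The j-th column of [T]_G is [T(fj)]_G.
T(f1) = A f1 = [-2, -2] = 2f1 - 2f2, so column 1 is [2, -2].
Repeating for f2 and assembling the columns gives [[2, 1], [-2, 2]].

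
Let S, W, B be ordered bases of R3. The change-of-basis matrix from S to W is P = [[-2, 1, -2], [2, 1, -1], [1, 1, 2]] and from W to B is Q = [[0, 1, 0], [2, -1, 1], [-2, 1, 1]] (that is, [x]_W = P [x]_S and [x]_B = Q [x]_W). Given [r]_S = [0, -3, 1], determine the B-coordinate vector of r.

Apply P to get W-coordinates [-5, -4, -1], then Q to get B-coordinates.
The result is [r]_B = [-4, -7, 5].

[-4, -7, 5]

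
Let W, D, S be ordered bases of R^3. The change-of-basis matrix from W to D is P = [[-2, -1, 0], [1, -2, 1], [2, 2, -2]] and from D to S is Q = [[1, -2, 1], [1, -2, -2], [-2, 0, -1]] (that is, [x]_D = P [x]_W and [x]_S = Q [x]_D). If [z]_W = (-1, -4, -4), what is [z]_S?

(-2, 4, -10)

Composing the changes, [z]_S = Q P [z]_W.
Q P = [[-2, 5, -4], [-8, -1, 2], [2, 0, 2]]; applying this to (-1, -4, -4) gives (-2, 4, -10).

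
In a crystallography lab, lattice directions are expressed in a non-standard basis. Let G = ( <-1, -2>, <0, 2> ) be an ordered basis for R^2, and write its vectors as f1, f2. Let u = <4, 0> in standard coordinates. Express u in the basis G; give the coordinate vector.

We seek scalars with c_1 f1 + c_2 f2 = u; equivalently solve M c = u where the columns of M are f1, f2.
System: -c_1 + 0c_2 = 4, -2c_1 + 2c_2 = 0; solving gives c_1 = -4, c_2 = -4.
Check: -4f1 - 4f2 = <4, 0>.

<-4, -4>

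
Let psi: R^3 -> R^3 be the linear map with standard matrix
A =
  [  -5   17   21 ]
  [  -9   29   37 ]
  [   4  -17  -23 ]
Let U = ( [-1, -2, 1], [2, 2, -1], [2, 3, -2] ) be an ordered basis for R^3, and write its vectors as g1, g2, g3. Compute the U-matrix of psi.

[[2, 3, 3], [-1, 0, 2], [-2, 3, -1]]

Let P have columns g1, ..., g3. Then [psi]_U = P^(-1) A P.
Here det P = -1, so P^(-1) is integer; computing A P first and then P^(-1)(A P) gives [[2, 3, 3], [-1, 0, 2], [-2, 3, -1]].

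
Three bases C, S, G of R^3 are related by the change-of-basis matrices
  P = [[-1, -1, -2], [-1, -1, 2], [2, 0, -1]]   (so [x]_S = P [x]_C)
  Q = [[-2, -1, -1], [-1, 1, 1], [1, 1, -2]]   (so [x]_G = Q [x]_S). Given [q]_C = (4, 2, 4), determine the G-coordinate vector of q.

Apply P to get S-coordinates (-14, 2, 4), then Q to get G-coordinates.
The result is [q]_G = (22, 20, -20).

(22, 20, -20)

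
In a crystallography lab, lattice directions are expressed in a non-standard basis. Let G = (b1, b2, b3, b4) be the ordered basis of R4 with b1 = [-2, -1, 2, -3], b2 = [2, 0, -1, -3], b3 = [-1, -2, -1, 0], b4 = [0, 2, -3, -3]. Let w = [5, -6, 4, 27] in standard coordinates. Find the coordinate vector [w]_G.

[-4, -1, 1, -4]

[w]_G is the unique c with M c = w, where M has columns b1, ..., b4.
Solving this 4x4 system gives c = (-4, -1, 1, -4).
Check: -4b1 - b2 + b3 - 4b4 = [5, -6, 4, 27].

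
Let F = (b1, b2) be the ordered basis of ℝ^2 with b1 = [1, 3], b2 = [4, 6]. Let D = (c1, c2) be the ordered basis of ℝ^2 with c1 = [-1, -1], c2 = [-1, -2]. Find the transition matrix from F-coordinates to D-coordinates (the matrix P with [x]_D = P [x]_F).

Column j of P is [bj]_D, since P maps F-coordinates to D-coordinates.
Expressing b1 in D: b1 = c1 - 2c2, so column 1 of P is [1, -2].
Doing the same for each bj gives P = [[1, -2], [-2, -2]].

[[1, -2], [-2, -2]]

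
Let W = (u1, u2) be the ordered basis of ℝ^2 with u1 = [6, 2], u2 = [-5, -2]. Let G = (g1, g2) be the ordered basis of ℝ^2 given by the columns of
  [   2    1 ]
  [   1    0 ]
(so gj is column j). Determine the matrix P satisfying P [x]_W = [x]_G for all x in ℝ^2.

[[2, -2], [2, -1]]

Let M have columns uj and N have columns gj. Then for every x, N [x]_G = x = M [x]_W, so P = N^(-1) M.
Since det N = -1, N^(-1) has integer entries; multiplying gives P = [[2, -2], [2, -1]].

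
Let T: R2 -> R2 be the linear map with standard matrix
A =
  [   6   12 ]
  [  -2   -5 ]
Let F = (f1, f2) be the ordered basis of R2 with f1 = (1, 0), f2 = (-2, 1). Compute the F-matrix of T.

[[2, -2], [-2, -1]]

The j-th column of [T]_F is [T(fj)]_F.
T(f1) = A f1 = (6, -2) = 2f1 - 2f2, so column 1 is (2, -2).
Repeating for f2 and assembling the columns gives [[2, -2], [-2, -1]].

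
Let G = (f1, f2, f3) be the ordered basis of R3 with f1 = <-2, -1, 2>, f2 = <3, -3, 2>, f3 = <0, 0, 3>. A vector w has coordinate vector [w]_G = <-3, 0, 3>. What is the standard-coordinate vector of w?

<6, 3, 3>

By definition w = -3f1 + 0·f2 + 3f3.
Summing componentwise gives <6, 3, 3>.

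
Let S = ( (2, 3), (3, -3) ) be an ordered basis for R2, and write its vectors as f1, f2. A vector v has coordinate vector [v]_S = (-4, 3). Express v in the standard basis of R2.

(1, -21)

v = M [v]_S, where M has columns f1, f2.
Carrying out the matrix-vector product, v = (1, -21).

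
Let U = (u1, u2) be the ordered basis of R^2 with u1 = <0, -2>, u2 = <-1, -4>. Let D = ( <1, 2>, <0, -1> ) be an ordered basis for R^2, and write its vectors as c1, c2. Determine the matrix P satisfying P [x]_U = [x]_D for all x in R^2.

[[0, -1], [2, 2]]

Let M have columns uj and N have columns cj. Then for every x, N [x]_D = x = M [x]_U, so P = N^(-1) M.
Since det N = -1, N^(-1) has integer entries; multiplying gives P = [[0, -1], [2, 2]].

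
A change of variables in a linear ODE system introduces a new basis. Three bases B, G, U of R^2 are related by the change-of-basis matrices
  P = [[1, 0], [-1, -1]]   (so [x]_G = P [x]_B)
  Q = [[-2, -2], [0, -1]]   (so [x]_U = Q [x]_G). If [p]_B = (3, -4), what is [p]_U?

(-8, -1)

Composing the changes, [p]_U = Q P [p]_B.
Q P = [[0, 2], [1, 1]]; applying this to (3, -4) gives (-8, -1).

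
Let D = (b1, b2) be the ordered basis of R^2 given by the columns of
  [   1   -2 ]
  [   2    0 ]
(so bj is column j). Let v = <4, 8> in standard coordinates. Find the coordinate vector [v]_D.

[v]_D is the unique c with M c = v, where M has columns b1, b2.
System: c_1 - 2c_2 = 4, 2c_1 + 0c_2 = 8; solving gives c_1 = 4, c_2 = 0.
Check: 4b1 + 0·b2 = <4, 8>.

<4, 0>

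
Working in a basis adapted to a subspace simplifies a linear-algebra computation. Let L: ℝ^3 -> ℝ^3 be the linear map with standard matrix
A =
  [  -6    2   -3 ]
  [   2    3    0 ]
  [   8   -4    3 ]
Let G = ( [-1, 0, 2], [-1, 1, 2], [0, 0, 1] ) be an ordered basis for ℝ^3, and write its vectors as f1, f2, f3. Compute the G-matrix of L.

Let P have columns f1, ..., f3. Then [L]_G = P^(-1) A P.
Here det P = -1, so P^(-1) is integer; computing A P first and then P^(-1)(A P) gives [[2, -3, 3], [-2, 1, 0], [-2, -2, -3]].

[[2, -3, 3], [-2, 1, 0], [-2, -2, -3]]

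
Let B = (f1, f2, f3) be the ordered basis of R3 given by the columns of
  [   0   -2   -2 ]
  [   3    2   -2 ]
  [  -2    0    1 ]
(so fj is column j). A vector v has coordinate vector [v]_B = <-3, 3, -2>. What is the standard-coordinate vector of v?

v = M [v]_B, where M has columns f1, ..., f3.
Carrying out the matrix-vector product, v = <-2, 1, 4>.

<-2, 1, 4>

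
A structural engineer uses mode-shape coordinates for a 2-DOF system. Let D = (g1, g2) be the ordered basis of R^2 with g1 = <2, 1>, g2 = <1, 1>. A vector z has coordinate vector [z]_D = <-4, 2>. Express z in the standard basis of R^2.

<-6, -2>

z = M [z]_D, where M has columns g1, g2.
Carrying out the matrix-vector product, z = <-6, -2>.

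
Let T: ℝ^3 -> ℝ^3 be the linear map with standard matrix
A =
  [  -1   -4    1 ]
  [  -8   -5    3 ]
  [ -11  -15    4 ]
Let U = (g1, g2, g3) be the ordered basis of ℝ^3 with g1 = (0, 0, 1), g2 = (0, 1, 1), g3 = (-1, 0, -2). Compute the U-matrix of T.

Let P have columns g1, ..., g3. Then [T]_U = P^(-1) A P.
Here det P = 1, so P^(-1) is integer; computing A P first and then P^(-1)(A P) gives [[-1, -3, 3], [3, -2, 2], [-1, 3, 1]].

[[-1, -3, 3], [3, -2, 2], [-1, 3, 1]]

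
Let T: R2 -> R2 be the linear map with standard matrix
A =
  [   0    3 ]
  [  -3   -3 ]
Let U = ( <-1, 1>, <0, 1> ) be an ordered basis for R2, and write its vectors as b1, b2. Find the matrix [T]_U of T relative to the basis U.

[[-3, -3], [3, 0]]

Let P have columns b1, b2. Then [T]_U = P^(-1) A P.
Here det P = -1, so P^(-1) is integer; computing A P first and then P^(-1)(A P) gives [[-3, -3], [3, 0]].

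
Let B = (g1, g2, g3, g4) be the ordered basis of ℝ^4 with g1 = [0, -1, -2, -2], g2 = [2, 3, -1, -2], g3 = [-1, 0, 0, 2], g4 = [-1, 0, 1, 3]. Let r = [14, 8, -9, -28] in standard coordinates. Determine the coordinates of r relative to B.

[1, 3, -4, -4]

[r]_B is the unique c with M c = r, where M has columns g1, ..., g4.
Solving this 4x4 system gives c = (1, 3, -4, -4).
Check: g1 + 3g2 - 4g3 - 4g4 = [14, 8, -9, -28].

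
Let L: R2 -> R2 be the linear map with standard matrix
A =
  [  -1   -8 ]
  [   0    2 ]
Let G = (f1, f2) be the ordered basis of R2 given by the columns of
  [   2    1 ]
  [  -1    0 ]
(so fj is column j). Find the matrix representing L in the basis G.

[[2, 0], [2, -1]]

Let P have columns f1, f2. Then [L]_G = P^(-1) A P.
Here det P = 1, so P^(-1) is integer; computing A P first and then P^(-1)(A P) gives [[2, 0], [2, -1]].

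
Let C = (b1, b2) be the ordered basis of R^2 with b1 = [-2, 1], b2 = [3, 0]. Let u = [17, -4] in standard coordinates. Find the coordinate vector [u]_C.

We seek scalars with c_1 b1 + c_2 b2 = u; equivalently solve M c = u where the columns of M are b1, b2.
System: -2c_1 + 3c_2 = 17, c_1 + 0c_2 = -4; solving gives c_1 = -4, c_2 = 3.
Check: -4b1 + 3b2 = [17, -4].

[-4, 3]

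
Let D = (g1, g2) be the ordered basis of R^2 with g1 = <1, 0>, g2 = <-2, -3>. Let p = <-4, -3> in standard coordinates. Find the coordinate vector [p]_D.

[p]_D is the unique c with M c = p, where M has columns g1, g2.
System: c_1 - 2c_2 = -4, 0c_1 - 3c_2 = -3; solving gives c_1 = -2, c_2 = 1.
Check: -2g1 + g2 = <-4, -3>.

<-2, 1>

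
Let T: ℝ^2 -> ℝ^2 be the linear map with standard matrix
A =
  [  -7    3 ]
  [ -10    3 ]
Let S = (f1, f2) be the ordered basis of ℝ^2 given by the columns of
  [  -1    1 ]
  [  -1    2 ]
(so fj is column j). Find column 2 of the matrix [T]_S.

Compute T(f2) = A f2 = <-1, -4> in standard coordinates.
Then write this in S-coordinates: solve for y in y_1 f1 + y_2 f2 = <-1, -4>.
This gives y = <-2, -3>, which is column 2 of [T]_S.

<-2, -3>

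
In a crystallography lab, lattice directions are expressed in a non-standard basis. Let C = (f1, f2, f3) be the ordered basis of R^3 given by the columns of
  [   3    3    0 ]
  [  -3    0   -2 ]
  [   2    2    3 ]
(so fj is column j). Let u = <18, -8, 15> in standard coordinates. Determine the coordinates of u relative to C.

[u]_C is the unique c with M c = u, where M has columns f1, ..., f3.
Gaussian elimination on [M | u] yields c = (2, 4, 1).
Check: 2f1 + 4f2 + f3 = <18, -8, 15>.

<2, 4, 1>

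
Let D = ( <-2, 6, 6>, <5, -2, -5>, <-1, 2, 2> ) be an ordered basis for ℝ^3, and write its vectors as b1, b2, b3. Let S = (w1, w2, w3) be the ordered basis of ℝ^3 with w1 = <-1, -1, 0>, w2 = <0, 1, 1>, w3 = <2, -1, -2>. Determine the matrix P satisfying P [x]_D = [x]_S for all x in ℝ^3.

[[-2, -1, -1], [2, -1, 0], [-2, 2, -1]]

Column j of P is [bj]_S, since P maps D-coordinates to S-coordinates.
Expressing b1 in S: b1 = -2w1 + 2w2 - 2w3, so column 1 of P is <-2, 2, -2>.
Doing the same for each bj gives P = [[-2, -1, -1], [2, -1, 0], [-2, 2, -1]].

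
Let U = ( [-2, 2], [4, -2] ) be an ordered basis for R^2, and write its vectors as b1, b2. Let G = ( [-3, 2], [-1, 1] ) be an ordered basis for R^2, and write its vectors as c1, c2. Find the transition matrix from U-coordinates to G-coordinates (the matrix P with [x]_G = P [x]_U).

[[0, -2], [2, 2]]

Take x = bj: its U-coordinates are the j-th standard unit vector, so P e_j — column j of P — equals [bj]_G.
b1 = 0·c1 + 2c2, giving column 1 = [0, 2]; repeating for each j gives P = [[0, -2], [2, 2]].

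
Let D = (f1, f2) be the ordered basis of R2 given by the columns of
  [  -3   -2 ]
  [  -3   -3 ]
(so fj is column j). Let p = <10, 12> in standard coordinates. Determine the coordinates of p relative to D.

We seek scalars with c_1 f1 + c_2 f2 = p; equivalently solve M c = p where the columns of M are f1, f2.
System: -3c_1 - 2c_2 = 10, -3c_1 - 3c_2 = 12; solving gives c_1 = -2, c_2 = -2.
Check: -2f1 - 2f2 = <10, 12>.

<-2, -2>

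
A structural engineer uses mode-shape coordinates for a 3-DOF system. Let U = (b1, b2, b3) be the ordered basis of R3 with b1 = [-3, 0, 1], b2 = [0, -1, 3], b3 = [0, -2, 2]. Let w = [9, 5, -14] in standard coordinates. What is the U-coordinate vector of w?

[-3, -3, -1]

[w]_U is the unique c with M c = w, where M has columns b1, ..., b3.
Solving this 3x3 system gives c = (-3, -3, -1).
Check: -3b1 - 3b2 - b3 = [9, 5, -14].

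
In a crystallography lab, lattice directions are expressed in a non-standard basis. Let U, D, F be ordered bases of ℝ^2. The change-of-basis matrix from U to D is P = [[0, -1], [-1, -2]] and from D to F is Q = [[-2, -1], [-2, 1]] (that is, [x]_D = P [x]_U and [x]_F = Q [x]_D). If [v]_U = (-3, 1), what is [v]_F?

Apply P to get D-coordinates (-1, 1), then Q to get F-coordinates.
The result is [v]_F = (1, 3).

(1, 3)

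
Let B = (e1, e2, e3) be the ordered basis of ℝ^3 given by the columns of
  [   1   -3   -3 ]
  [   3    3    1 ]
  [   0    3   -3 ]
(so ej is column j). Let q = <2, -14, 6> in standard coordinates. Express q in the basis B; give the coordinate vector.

Write q = c_1 e1 + ... + c_3 e3 and solve for the c_i.
Row-reducing the augmented matrix [M | q] gives c = (-4, 0, -2).
Check: -4e1 + 0·e2 - 2e3 = <2, -14, 6>.

<-4, 0, -2>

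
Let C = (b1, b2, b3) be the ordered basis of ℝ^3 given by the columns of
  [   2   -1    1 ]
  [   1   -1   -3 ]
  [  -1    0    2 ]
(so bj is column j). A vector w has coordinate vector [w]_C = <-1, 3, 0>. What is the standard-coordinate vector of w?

<-5, -4, 1>

By definition w = -b1 + 3b2 + 0·b3.
Summing componentwise gives <-5, -4, 1>.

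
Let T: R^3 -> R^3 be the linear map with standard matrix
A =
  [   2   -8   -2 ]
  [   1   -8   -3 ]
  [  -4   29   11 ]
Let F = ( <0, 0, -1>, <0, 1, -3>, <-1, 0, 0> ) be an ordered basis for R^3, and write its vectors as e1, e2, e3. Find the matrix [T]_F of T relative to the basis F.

[[2, 1, -1], [3, 1, -1], [-2, 2, 2]]

The j-th column of [T]_F is [T(ej)]_F.
T(e1) = A e1 = <2, 3, -11> = 2e1 + 3e2 - 2e3, so column 1 is <2, 3, -2>.
Repeating for e2, e3 and assembling the columns gives [[2, 1, -1], [3, 1, -1], [-2, 2, 2]].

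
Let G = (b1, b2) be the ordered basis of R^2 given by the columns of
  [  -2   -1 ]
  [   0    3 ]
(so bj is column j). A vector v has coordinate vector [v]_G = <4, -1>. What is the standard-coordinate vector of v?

The coordinates say v = 4b1 - b2; adding the scaled basis vectors gives <-7, -3>.

<-7, -3>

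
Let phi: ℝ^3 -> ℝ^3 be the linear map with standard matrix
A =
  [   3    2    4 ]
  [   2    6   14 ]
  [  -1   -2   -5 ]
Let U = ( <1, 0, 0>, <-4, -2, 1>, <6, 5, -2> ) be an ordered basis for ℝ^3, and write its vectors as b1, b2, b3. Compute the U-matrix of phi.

With P the matrix whose columns are b1, ..., b3, [phi]_U = P^(-1) A P.
Column by column: phi(b1) = A b1 = <3, 2, -1>; its U-coordinates <-1, -1, 0> give column 1.
Continuing for each basis vector yields [phi]_U = [[-1, 0, 0], [-1, 3, -2], [0, 0, 2]].

[[-1, 0, 0], [-1, 3, -2], [0, 0, 2]]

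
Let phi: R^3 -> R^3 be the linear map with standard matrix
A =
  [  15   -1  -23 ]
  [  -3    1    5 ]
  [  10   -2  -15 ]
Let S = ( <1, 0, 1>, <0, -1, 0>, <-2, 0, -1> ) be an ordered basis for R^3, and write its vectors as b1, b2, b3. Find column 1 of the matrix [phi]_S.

Compute phi(b1) = A b1 = <-8, 2, -5> in standard coordinates.
Then write this in S-coordinates: solve for y in y_1 b1 + ... + y_3 b3 = <-8, 2, -5>.
This gives y = <-2, -2, 3>, which is column 1 of [phi]_S.

<-2, -2, 3>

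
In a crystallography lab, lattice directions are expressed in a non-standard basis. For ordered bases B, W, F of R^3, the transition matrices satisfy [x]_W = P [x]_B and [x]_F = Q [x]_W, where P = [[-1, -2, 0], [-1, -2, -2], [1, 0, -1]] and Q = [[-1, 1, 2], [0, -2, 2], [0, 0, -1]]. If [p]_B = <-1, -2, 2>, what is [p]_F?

First [p]_W = P [p]_B = <5, 1, -3>.
Then [p]_F = Q [p]_W = <-10, -8, 3>.

<-10, -8, 3>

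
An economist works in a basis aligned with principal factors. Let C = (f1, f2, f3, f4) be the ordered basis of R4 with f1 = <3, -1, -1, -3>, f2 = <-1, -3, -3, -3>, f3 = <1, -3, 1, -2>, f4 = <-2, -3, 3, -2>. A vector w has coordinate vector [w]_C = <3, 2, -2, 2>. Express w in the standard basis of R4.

<1, -9, -5, -15>

By definition w = 3f1 + 2f2 - 2f3 + 2f4.
Summing componentwise gives <1, -9, -5, -15>.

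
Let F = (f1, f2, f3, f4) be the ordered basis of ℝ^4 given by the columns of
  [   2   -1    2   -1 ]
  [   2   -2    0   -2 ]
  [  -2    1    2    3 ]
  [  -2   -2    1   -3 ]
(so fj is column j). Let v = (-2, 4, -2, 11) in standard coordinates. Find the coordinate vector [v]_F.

(-2, -4, -1, 0)

We seek scalars with c_1 f1 + ... + c_4 f4 = v; equivalently solve M c = v where the columns of M are f1, ..., f4.
Row-reducing the augmented matrix [M | v] gives c = (-2, -4, -1, 0).
Check: -2f1 - 4f2 - f3 + 0·f4 = (-2, 4, -2, 11).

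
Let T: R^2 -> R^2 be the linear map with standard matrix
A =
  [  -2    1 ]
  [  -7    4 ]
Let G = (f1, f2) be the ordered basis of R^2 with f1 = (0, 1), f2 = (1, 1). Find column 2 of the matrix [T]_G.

(-2, -1)

Column 2 of [T]_G is the G-coordinate vector of T(f2).
In standard coordinates T(f2) = A f2 = (-1, -3).
Converting to G: (-1, -3) = -2f1 - f2, so the coordinate vector is (-2, -1).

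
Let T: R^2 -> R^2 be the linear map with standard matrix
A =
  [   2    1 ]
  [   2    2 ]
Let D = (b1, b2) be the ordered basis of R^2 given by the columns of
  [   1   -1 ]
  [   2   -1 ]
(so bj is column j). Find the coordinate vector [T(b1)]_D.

<2, -2>

Column 1 of [T]_D is the D-coordinate vector of T(b1).
In standard coordinates T(b1) = A b1 = <4, 6>.
Converting to D: <4, 6> = 2b1 - 2b2, so the coordinate vector is <2, -2>.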